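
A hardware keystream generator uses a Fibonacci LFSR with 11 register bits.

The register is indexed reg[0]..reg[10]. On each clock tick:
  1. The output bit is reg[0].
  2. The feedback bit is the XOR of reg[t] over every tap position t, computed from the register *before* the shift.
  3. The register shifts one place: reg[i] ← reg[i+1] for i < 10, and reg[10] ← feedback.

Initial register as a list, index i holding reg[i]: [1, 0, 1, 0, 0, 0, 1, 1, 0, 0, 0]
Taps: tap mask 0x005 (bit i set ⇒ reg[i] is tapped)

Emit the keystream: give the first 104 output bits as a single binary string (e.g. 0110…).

k : reg_k → out_k, fb_k
0: 10100011000 → 1, fb=0
1: 01000110000 → 0, fb=0
2: 10001100000 → 1, fb=1
3: 00011000001 → 0, fb=0
4: 00110000010 → 0, fb=1
5: 01100000101 → 0, fb=1
6: 11000001011 → 1, fb=1
7: 10000010111 → 1, fb=1
8: 00000101111 → 0, fb=0
9: 00001011110 → 0, fb=0
10: 00010111100 → 0, fb=0
11: 00101111000 → 0, fb=1
12: 01011110001 → 0, fb=0
13: 10111100010 → 1, fb=0
14: 01111000100 → 0, fb=1
15: 11110001001 → 1, fb=0
16: 11100010010 → 1, fb=0
17: 11000100100 → 1, fb=1
18: 10001001001 → 1, fb=1
19: 00010010011 → 0, fb=0
20: 00100100110 → 0, fb=1
21: 01001001101 → 0, fb=0
22: 10010011010 → 1, fb=1
23: 00100110101 → 0, fb=1
24: 01001101011 → 0, fb=0
25: 10011010110 → 1, fb=1
26: 00110101101 → 0, fb=1
27: 01101011011 → 0, fb=1
28: 11010110111 → 1, fb=1
29: 10101101111 → 1, fb=0
30: 01011011110 → 0, fb=0
31: 10110111100 → 1, fb=0
32: 01101111000 → 0, fb=1
33: 11011110001 → 1, fb=1
34: 10111100011 → 1, fb=0
35: 01111000110 → 0, fb=1
36: 11110001101 → 1, fb=0
37: 11100011010 → 1, fb=0
38: 11000110100 → 1, fb=1
39: 10001101001 → 1, fb=1
40: 00011010011 → 0, fb=0
41: 00110100110 → 0, fb=1
42: 01101001101 → 0, fb=1
43: 11010011011 → 1, fb=1
44: 10100110111 → 1, fb=0
45: 01001101110 → 0, fb=0
46: 10011011100 → 1, fb=1
47: 00110111001 → 0, fb=1
48: 01101110011 → 0, fb=1
49: 11011100111 → 1, fb=1
50: 10111001111 → 1, fb=0
51: 01110011110 → 0, fb=1
52: 11100111101 → 1, fb=0
53: 11001111010 → 1, fb=1
54: 10011110101 → 1, fb=1
55: 00111101011 → 0, fb=1
56: 01111010111 → 0, fb=1
57: 11110101111 → 1, fb=0
58: 11101011110 → 1, fb=0
59: 11010111100 → 1, fb=1
60: 10101111001 → 1, fb=0
61: 01011110010 → 0, fb=0
62: 10111100100 → 1, fb=0
63: 01111001000 → 0, fb=1
64: 11110010001 → 1, fb=0
65: 11100100010 → 1, fb=0
66: 11001000100 → 1, fb=1
67: 10010001001 → 1, fb=1
68: 00100010011 → 0, fb=1
69: 01000100111 → 0, fb=0
70: 10001001110 → 1, fb=1
71: 00010011101 → 0, fb=0
72: 00100111010 → 0, fb=1
73: 01001110101 → 0, fb=0
74: 10011101010 → 1, fb=1
75: 00111010101 → 0, fb=1
76: 01110101011 → 0, fb=1
77: 11101010111 → 1, fb=0
78: 11010101110 → 1, fb=1
79: 10101011101 → 1, fb=0
80: 01010111010 → 0, fb=0
81: 10101110100 → 1, fb=0
82: 01011101000 → 0, fb=0
83: 10111010000 → 1, fb=0
84: 01110100000 → 0, fb=1
85: 11101000001 → 1, fb=0
86: 11010000010 → 1, fb=1
87: 10100000101 → 1, fb=0
88: 01000001010 → 0, fb=0
89: 10000010100 → 1, fb=1
90: 00000101001 → 0, fb=0
91: 00001010010 → 0, fb=0
92: 00010100100 → 0, fb=0
93: 00101001000 → 0, fb=1
94: 01010010001 → 0, fb=0
95: 10100100010 → 1, fb=0
96: 01001000100 → 0, fb=0
97: 10010001000 → 1, fb=1
98: 00100010001 → 0, fb=1
99: 01000100011 → 0, fb=0
100: 10001000110 → 1, fb=1
101: 00010001101 → 0, fb=0
102: 00100011010 → 0, fb=1
103: 01000110101 → 0, fb=0

10100011000001011110001001001101011011110001101001101110011110101111001000100111010101110100000101001000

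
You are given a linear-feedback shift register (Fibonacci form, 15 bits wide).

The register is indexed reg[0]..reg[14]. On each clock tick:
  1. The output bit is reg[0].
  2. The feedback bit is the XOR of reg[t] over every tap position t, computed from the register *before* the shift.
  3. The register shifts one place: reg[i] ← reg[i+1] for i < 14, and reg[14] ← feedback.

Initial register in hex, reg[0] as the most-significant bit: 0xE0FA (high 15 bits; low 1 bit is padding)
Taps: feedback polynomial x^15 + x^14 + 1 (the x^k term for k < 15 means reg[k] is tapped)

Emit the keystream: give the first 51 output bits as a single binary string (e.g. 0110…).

111000001111101010000001010110011111110011011101010

step | reg (before) | out | fb
   0 | 111000001111101 | 1 | 0
   1 | 110000011111010 | 1 | 1
   2 | 100000111110101 | 1 | 0
   3 | 000001111101010 | 0 | 0
   4 | 000011111010100 | 0 | 0
   5 | 000111110101000 | 0 | 0
   6 | 001111101010000 | 0 | 0
   7 | 011111010100000 | 0 | 0
   8 | 111110101000000 | 1 | 1
   9 | 111101010000001 | 1 | 0
  10 | 111010100000010 | 1 | 1
  11 | 110101000000101 | 1 | 0
  12 | 101010000001010 | 1 | 1
  13 | 010100000010101 | 0 | 1
  14 | 101000000101011 | 1 | 0
  15 | 010000001010110 | 0 | 0
  16 | 100000010101100 | 1 | 1
  17 | 000000101011001 | 0 | 1
  18 | 000001010110011 | 0 | 1
  19 | 000010101100111 | 0 | 1
  20 | 000101011001111 | 0 | 1
  21 | 001010110011111 | 0 | 1
  22 | 010101100111111 | 0 | 1
  23 | 101011001111111 | 1 | 0
  24 | 010110011111110 | 0 | 0
  25 | 101100111111100 | 1 | 1
  26 | 011001111111001 | 0 | 1
  27 | 110011111110011 | 1 | 0
  28 | 100111111100110 | 1 | 1
  29 | 001111111001101 | 0 | 1
  30 | 011111110011011 | 0 | 1
  31 | 111111100110111 | 1 | 0
  32 | 111111001101110 | 1 | 1
  33 | 111110011011101 | 1 | 0
  34 | 111100110111010 | 1 | 1
  35 | 111001101110101 | 1 | 0
  36 | 110011011101010 | 1 | 1
  37 | 100110111010101 | 1 | 0
  38 | 001101110101010 | 0 | 0
  39 | 011011101010100 | 0 | 0
  40 | 110111010101000 | 1 | 1
  41 | 101110101010001 | 1 | 0
  42 | 011101010100010 | 0 | 0
  43 | 111010101000100 | 1 | 1
  44 | 110101010001001 | 1 | 0
  45 | 101010100010010 | 1 | 1
  46 | 010101000100101 | 0 | 1
  47 | 101010001001011 | 1 | 0
  48 | 010100010010110 | 0 | 0
  49 | 101000100101100 | 1 | 1
  50 | 010001001011001 | 0 | 1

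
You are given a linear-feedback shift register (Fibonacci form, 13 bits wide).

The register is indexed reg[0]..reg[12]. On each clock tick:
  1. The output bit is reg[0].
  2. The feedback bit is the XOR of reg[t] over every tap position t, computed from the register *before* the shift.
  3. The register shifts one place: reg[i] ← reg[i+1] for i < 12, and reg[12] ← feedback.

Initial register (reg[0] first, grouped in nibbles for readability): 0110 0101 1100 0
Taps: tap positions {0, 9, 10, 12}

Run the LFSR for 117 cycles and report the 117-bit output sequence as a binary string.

011001011100010101100111001010001100100010010110101011010111011101011001111011101010000110010100100110111011000101000

step | reg (before) | out | fb
   0 | 0110010111000 | 0 | 1
   1 | 1100101110001 | 1 | 0
   2 | 1001011100010 | 1 | 1
   3 | 0010111000101 | 0 | 0
   4 | 0101110001010 | 0 | 1
   5 | 1011100010101 | 1 | 1
   6 | 0111000101011 | 0 | 0
   7 | 1110001010110 | 1 | 0
   8 | 1100010101100 | 1 | 1
   9 | 1000101011001 | 1 | 1
  10 | 0001010110011 | 0 | 1
  11 | 0010101100111 | 0 | 0
  12 | 0101011001110 | 0 | 0
  13 | 1010110011100 | 1 | 1
  14 | 0101100111001 | 0 | 0
  15 | 1011001110010 | 1 | 1
  16 | 0110011100101 | 0 | 0
  17 | 1100111001010 | 1 | 0
  18 | 1001110010100 | 1 | 0
  19 | 0011100101000 | 0 | 1
  20 | 0111001010001 | 0 | 1
  21 | 1110010100011 | 1 | 0
  22 | 1100101000110 | 1 | 0
  23 | 1001010001100 | 1 | 1
  24 | 0010100011001 | 0 | 0
  25 | 0101000110010 | 0 | 0
  26 | 1010001100100 | 1 | 0
  27 | 0100011001000 | 0 | 1
  28 | 1000110010001 | 1 | 0
  29 | 0001100100010 | 0 | 0
  30 | 0011001000100 | 0 | 1
  31 | 0110010001001 | 0 | 0
  32 | 1100100010010 | 1 | 1
  33 | 1001000100101 | 1 | 1
  34 | 0010001001011 | 0 | 0
  35 | 0100010010110 | 0 | 1
  36 | 1000100101101 | 1 | 0
  37 | 0001001011010 | 0 | 1
  38 | 0010010110101 | 0 | 0
  39 | 0100101101010 | 0 | 1
  40 | 1001011010101 | 1 | 1
  41 | 0010110101011 | 0 | 0
  42 | 0101101010110 | 0 | 1
  43 | 1011010101101 | 1 | 0
  44 | 0110101011010 | 0 | 1
  45 | 1101010110101 | 1 | 1
  46 | 1010101101011 | 1 | 1
  47 | 0101011010111 | 0 | 0
  48 | 1010110101110 | 1 | 1
  49 | 0101101011101 | 0 | 1
  50 | 1011010111011 | 1 | 1
  51 | 0110101110111 | 0 | 0
  52 | 1101011101110 | 1 | 1
  53 | 1010111011101 | 1 | 0
  54 | 0101110111010 | 0 | 1
  55 | 1011101110101 | 1 | 1
  56 | 0111011101011 | 0 | 0
  57 | 1110111010110 | 1 | 0
  58 | 1101110101100 | 1 | 1
  59 | 1011101011001 | 1 | 1
  60 | 0111010110011 | 0 | 1
  61 | 1110101100111 | 1 | 1
  62 | 1101011001111 | 1 | 0
  63 | 1010110011110 | 1 | 1
  64 | 0101100111101 | 0 | 1
  65 | 1011001111011 | 1 | 1
  66 | 0110011110111 | 0 | 0
  67 | 1100111101110 | 1 | 1
  68 | 1001111011101 | 1 | 0
  69 | 0011110111010 | 0 | 1
  70 | 0111101110101 | 0 | 0
  71 | 1111011101010 | 1 | 0
  72 | 1110111010100 | 1 | 0
  73 | 1101110101000 | 1 | 0
  74 | 1011101010000 | 1 | 1
  75 | 0111010100001 | 0 | 1
  76 | 1110101000011 | 1 | 0
  77 | 1101010000110 | 1 | 0
  78 | 1010100001100 | 1 | 1
  79 | 0101000011001 | 0 | 0
  80 | 1010000110010 | 1 | 1
  81 | 0100001100101 | 0 | 0
  82 | 1000011001010 | 1 | 0
  83 | 0000110010100 | 0 | 1
  84 | 0001100101001 | 0 | 0
  85 | 0011001010010 | 0 | 0
  86 | 0110010100100 | 0 | 1
  87 | 1100101001001 | 1 | 1
  88 | 1001010010011 | 1 | 0
  89 | 0010100100110 | 0 | 1
  90 | 0101001001101 | 0 | 1
  91 | 1010010011011 | 1 | 1
  92 | 0100100110111 | 0 | 0
  93 | 1001001101110 | 1 | 1
  94 | 0010011011101 | 0 | 1
  95 | 0100110111011 | 0 | 0
  96 | 1001101110110 | 1 | 0
  97 | 0011011101100 | 0 | 0
  98 | 0110111011000 | 0 | 1
  99 | 1101110110001 | 1 | 0
 100 | 1011101100010 | 1 | 1
 101 | 0111011000101 | 0 | 0
 102 | 1110110001010 | 1 | 0
 103 | 1101100010100 | 1 | 0
 104 | 1011000101000 | 1 | 0
 105 | 0110001010000 | 0 | 0
 106 | 1100010100000 | 1 | 1
 107 | 1000101000001 | 1 | 0
 108 | 0001010000010 | 0 | 0
 109 | 0010100000100 | 0 | 1
 110 | 0101000001001 | 0 | 0
 111 | 1010000010010 | 1 | 1
 112 | 0100000100101 | 0 | 0
 113 | 1000001001010 | 1 | 0
 114 | 0000010010100 | 0 | 1
 115 | 0000100101001 | 0 | 0
 116 | 0001001010010 | 0 | 0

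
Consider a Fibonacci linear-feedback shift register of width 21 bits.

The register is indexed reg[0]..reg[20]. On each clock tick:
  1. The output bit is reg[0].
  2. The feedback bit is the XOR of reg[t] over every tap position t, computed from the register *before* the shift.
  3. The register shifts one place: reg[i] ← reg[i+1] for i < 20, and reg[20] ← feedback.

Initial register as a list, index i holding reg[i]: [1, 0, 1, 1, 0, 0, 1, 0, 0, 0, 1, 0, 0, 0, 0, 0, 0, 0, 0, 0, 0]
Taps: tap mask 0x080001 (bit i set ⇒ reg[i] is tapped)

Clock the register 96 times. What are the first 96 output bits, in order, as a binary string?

101100100010000000000100101111101010101010000100110001000100010101111000001010000010001100000001

step | reg (before) | out | fb
   0 | 101100100010000000000 | 1 | 1
   1 | 011001000100000000001 | 0 | 0
   2 | 110010001000000000010 | 1 | 0
   3 | 100100010000000000100 | 1 | 1
   4 | 001000100000000001001 | 0 | 0
   5 | 010001000000000010010 | 0 | 1
   6 | 100010000000000100101 | 1 | 1
   7 | 000100000000001001011 | 0 | 1
   8 | 001000000000010010111 | 0 | 1
   9 | 010000000000100101111 | 0 | 1
  10 | 100000000001001011111 | 1 | 0
  11 | 000000000010010111110 | 0 | 1
  12 | 000000000100101111101 | 0 | 0
  13 | 000000001001011111010 | 0 | 1
  14 | 000000010010111110101 | 0 | 0
  15 | 000000100101111101010 | 0 | 1
  16 | 000001001011111010101 | 0 | 0
  17 | 000010010111110101010 | 0 | 1
  18 | 000100101111101010101 | 0 | 0
  19 | 001001011111010101010 | 0 | 1
  20 | 010010111110101010101 | 0 | 0
  21 | 100101111101010101010 | 1 | 0
  22 | 001011111010101010100 | 0 | 0
  23 | 010111110101010101000 | 0 | 0
  24 | 101111101010101010000 | 1 | 1
  25 | 011111010101010100001 | 0 | 0
  26 | 111110101010101000010 | 1 | 0
  27 | 111101010101010000100 | 1 | 1
  28 | 111010101010100001001 | 1 | 1
  29 | 110101010101000010011 | 1 | 0
  30 | 101010101010000100110 | 1 | 0
  31 | 010101010100001001100 | 0 | 0
  32 | 101010101000010011000 | 1 | 1
  33 | 010101010000100110001 | 0 | 0
  34 | 101010100001001100010 | 1 | 0
  35 | 010101000010011000100 | 0 | 0
  36 | 101010000100110001000 | 1 | 1
  37 | 010100001001100010001 | 0 | 0
  38 | 101000010011000100010 | 1 | 0
  39 | 010000100110001000100 | 0 | 0
  40 | 100001001100010001000 | 1 | 1
  41 | 000010011000100010001 | 0 | 0
  42 | 000100110001000100010 | 0 | 1
  43 | 001001100010001000101 | 0 | 0
  44 | 010011000100010001010 | 0 | 1
  45 | 100110001000100010101 | 1 | 1
  46 | 001100010001000101011 | 0 | 1
  47 | 011000100010001010111 | 0 | 1
  48 | 110001000100010101111 | 1 | 0
  49 | 100010001000101011110 | 1 | 0
  50 | 000100010001010111100 | 0 | 0
  51 | 001000100010101111000 | 0 | 0
  52 | 010001000101011110000 | 0 | 0
  53 | 100010001010111100000 | 1 | 1
  54 | 000100010101111000001 | 0 | 0
  55 | 001000101011110000010 | 0 | 1
  56 | 010001010111100000101 | 0 | 0
  57 | 100010101111000001010 | 1 | 0
  58 | 000101011110000010100 | 0 | 0
  59 | 001010111100000101000 | 0 | 0
  60 | 010101111000001010000 | 0 | 0
  61 | 101011110000010100000 | 1 | 1
  62 | 010111100000101000001 | 0 | 0
  63 | 101111000001010000010 | 1 | 0
  64 | 011110000010100000100 | 0 | 0
  65 | 111100000101000001000 | 1 | 1
  66 | 111000001010000010001 | 1 | 1
  67 | 110000010100000100011 | 1 | 0
  68 | 100000101000001000110 | 1 | 0
  69 | 000001010000010001100 | 0 | 0
  70 | 000010100000100011000 | 0 | 0
  71 | 000101000001000110000 | 0 | 0
  72 | 001010000010001100000 | 0 | 0
  73 | 010100000100011000000 | 0 | 0
  74 | 101000001000110000000 | 1 | 1
  75 | 010000010001100000001 | 0 | 0
  76 | 100000100011000000010 | 1 | 0
  77 | 000001000110000000100 | 0 | 0
  78 | 000010001100000001000 | 0 | 0
  79 | 000100011000000010000 | 0 | 0
  80 | 001000110000000100000 | 0 | 0
  81 | 010001100000001000000 | 0 | 0
  82 | 100011000000010000000 | 1 | 1
  83 | 000110000000100000001 | 0 | 0
  84 | 001100000001000000010 | 0 | 1
  85 | 011000000010000000101 | 0 | 0
  86 | 110000000100000001010 | 1 | 0
  87 | 100000001000000010100 | 1 | 1
  88 | 000000010000000101001 | 0 | 0
  89 | 000000100000001010010 | 0 | 1
  90 | 000001000000010100101 | 0 | 0
  91 | 000010000000101001010 | 0 | 1
  92 | 000100000001010010101 | 0 | 0
  93 | 001000000010100101010 | 0 | 1
  94 | 010000000101001010101 | 0 | 0
  95 | 100000001010010101010 | 1 | 0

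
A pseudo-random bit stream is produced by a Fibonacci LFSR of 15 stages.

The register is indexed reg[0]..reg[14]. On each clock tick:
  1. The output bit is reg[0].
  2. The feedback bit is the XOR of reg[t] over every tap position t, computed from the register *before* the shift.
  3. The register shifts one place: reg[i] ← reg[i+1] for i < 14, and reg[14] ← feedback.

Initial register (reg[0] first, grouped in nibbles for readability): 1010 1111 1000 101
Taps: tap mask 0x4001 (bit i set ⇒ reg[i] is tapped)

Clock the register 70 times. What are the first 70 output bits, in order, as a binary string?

1010111110001010011010100001100010011000001000011101111110000010110101

step | reg (before) | out | fb
   0 | 101011111000101 | 1 | 0
   1 | 010111110001010 | 0 | 0
   2 | 101111100010100 | 1 | 1
   3 | 011111000101001 | 0 | 1
   4 | 111110001010011 | 1 | 0
   5 | 111100010100110 | 1 | 1
   6 | 111000101001101 | 1 | 0
   7 | 110001010011010 | 1 | 1
   8 | 100010100110101 | 1 | 0
   9 | 000101001101010 | 0 | 0
  10 | 001010011010100 | 0 | 0
  11 | 010100110101000 | 0 | 0
  12 | 101001101010000 | 1 | 1
  13 | 010011010100001 | 0 | 1
  14 | 100110101000011 | 1 | 0
  15 | 001101010000110 | 0 | 0
  16 | 011010100001100 | 0 | 0
  17 | 110101000011000 | 1 | 1
  18 | 101010000110001 | 1 | 0
  19 | 010100001100010 | 0 | 0
  20 | 101000011000100 | 1 | 1
  21 | 010000110001001 | 0 | 1
  22 | 100001100010011 | 1 | 0
  23 | 000011000100110 | 0 | 0
  24 | 000110001001100 | 0 | 0
  25 | 001100010011000 | 0 | 0
  26 | 011000100110000 | 0 | 0
  27 | 110001001100000 | 1 | 1
  28 | 100010011000001 | 1 | 0
  29 | 000100110000010 | 0 | 0
  30 | 001001100000100 | 0 | 0
  31 | 010011000001000 | 0 | 0
  32 | 100110000010000 | 1 | 1
  33 | 001100000100001 | 0 | 1
  34 | 011000001000011 | 0 | 1
  35 | 110000010000111 | 1 | 0
  36 | 100000100001110 | 1 | 1
  37 | 000001000011101 | 0 | 1
  38 | 000010000111011 | 0 | 1
  39 | 000100001110111 | 0 | 1
  40 | 001000011101111 | 0 | 1
  41 | 010000111011111 | 0 | 1
  42 | 100001110111111 | 1 | 0
  43 | 000011101111110 | 0 | 0
  44 | 000111011111100 | 0 | 0
  45 | 001110111111000 | 0 | 0
  46 | 011101111110000 | 0 | 0
  47 | 111011111100000 | 1 | 1
  48 | 110111111000001 | 1 | 0
  49 | 101111110000010 | 1 | 1
  50 | 011111100000101 | 0 | 1
  51 | 111111000001011 | 1 | 0
  52 | 111110000010110 | 1 | 1
  53 | 111100000101101 | 1 | 0
  54 | 111000001011010 | 1 | 1
  55 | 110000010110101 | 1 | 0
  56 | 100000101101010 | 1 | 1
  57 | 000001011010101 | 0 | 1
  58 | 000010110101011 | 0 | 1
  59 | 000101101010111 | 0 | 1
  60 | 001011010101111 | 0 | 1
  61 | 010110101011111 | 0 | 1
  62 | 101101010111111 | 1 | 0
  63 | 011010101111110 | 0 | 0
  64 | 110101011111100 | 1 | 1
  65 | 101010111111001 | 1 | 0
  66 | 010101111110010 | 0 | 0
  67 | 101011111100100 | 1 | 1
  68 | 010111111001001 | 0 | 1
  69 | 101111110010011 | 1 | 0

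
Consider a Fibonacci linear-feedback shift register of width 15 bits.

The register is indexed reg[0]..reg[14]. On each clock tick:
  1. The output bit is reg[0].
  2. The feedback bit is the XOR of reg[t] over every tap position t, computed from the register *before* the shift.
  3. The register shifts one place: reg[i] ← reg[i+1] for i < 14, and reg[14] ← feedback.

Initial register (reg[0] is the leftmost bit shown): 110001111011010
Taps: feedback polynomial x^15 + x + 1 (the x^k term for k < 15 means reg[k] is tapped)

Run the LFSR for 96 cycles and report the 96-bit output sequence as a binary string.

k : reg_k → out_k, fb_k
0: 110001111011010 → 1, fb=0
1: 100011110110100 → 1, fb=1
2: 000111101101001 → 0, fb=0
3: 001111011010010 → 0, fb=0
4: 011110110100100 → 0, fb=1
5: 111101101001001 → 1, fb=0
6: 111011010010010 → 1, fb=0
7: 110110100100100 → 1, fb=0
8: 101101001001000 → 1, fb=1
9: 011010010010001 → 0, fb=1
10: 110100100100011 → 1, fb=0
11: 101001001000110 → 1, fb=1
12: 010010010001101 → 0, fb=1
13: 100100100011011 → 1, fb=1
14: 001001000110111 → 0, fb=0
15: 010010001101110 → 0, fb=1
16: 100100011011101 → 1, fb=1
17: 001000110111011 → 0, fb=0
18: 010001101110110 → 0, fb=1
19: 100011011101101 → 1, fb=1
20: 000110111011011 → 0, fb=0
21: 001101110110110 → 0, fb=0
22: 011011101101100 → 0, fb=1
23: 110111011011001 → 1, fb=0
24: 101110110110010 → 1, fb=1
25: 011101101100101 → 0, fb=1
26: 111011011001011 → 1, fb=0
27: 110110110010110 → 1, fb=0
28: 101101100101100 → 1, fb=1
29: 011011001011001 → 0, fb=1
30: 110110010110011 → 1, fb=0
31: 101100101100110 → 1, fb=1
32: 011001011001101 → 0, fb=1
33: 110010110011011 → 1, fb=0
34: 100101100110110 → 1, fb=1
35: 001011001101101 → 0, fb=0
36: 010110011011010 → 0, fb=1
37: 101100110110101 → 1, fb=1
38: 011001101101011 → 0, fb=1
39: 110011011010111 → 1, fb=0
40: 100110110101110 → 1, fb=1
41: 001101101011101 → 0, fb=0
42: 011011010111010 → 0, fb=1
43: 110110101110101 → 1, fb=0
44: 101101011101010 → 1, fb=1
45: 011010111010101 → 0, fb=1
46: 110101110101011 → 1, fb=0
47: 101011101010110 → 1, fb=1
48: 010111010101101 → 0, fb=1
49: 101110101011011 → 1, fb=1
50: 011101010110111 → 0, fb=1
51: 111010101101111 → 1, fb=0
52: 110101011011110 → 1, fb=0
53: 101010110111100 → 1, fb=1
54: 010101101111001 → 0, fb=1
55: 101011011110011 → 1, fb=1
56: 010110111100111 → 0, fb=1
57: 101101111001111 → 1, fb=1
58: 011011110011111 → 0, fb=1
59: 110111100111111 → 1, fb=0
60: 101111001111110 → 1, fb=1
61: 011110011111101 → 0, fb=1
62: 111100111111011 → 1, fb=0
63: 111001111110110 → 1, fb=0
64: 110011111101100 → 1, fb=0
65: 100111111011000 → 1, fb=1
66: 001111110110001 → 0, fb=0
67: 011111101100010 → 0, fb=1
68: 111111011000101 → 1, fb=0
69: 111110110001010 → 1, fb=0
70: 111101100010100 → 1, fb=0
71: 111011000101000 → 1, fb=0
72: 110110001010000 → 1, fb=0
73: 101100010100000 → 1, fb=1
74: 011000101000001 → 0, fb=1
75: 110001010000011 → 1, fb=0
76: 100010100000110 → 1, fb=1
77: 000101000001101 → 0, fb=0
78: 001010000011010 → 0, fb=0
79: 010100000110100 → 0, fb=1
80: 101000001101001 → 1, fb=1
81: 010000011010011 → 0, fb=1
82: 100000110100111 → 1, fb=1
83: 000001101001111 → 0, fb=0
84: 000011010011110 → 0, fb=0
85: 000110100111100 → 0, fb=0
86: 001101001111000 → 0, fb=0
87: 011010011110000 → 0, fb=1
88: 110100111100001 → 1, fb=0
89: 101001111000010 → 1, fb=1
90: 010011110000101 → 0, fb=1
91: 100111100001011 → 1, fb=1
92: 001111000010111 → 0, fb=0
93: 011110000101110 → 0, fb=1
94: 111100001011101 → 1, fb=0
95: 111000010111010 → 1, fb=0

110001111011010010010001101110110110010110011011010111010101101111001111110110001010000011010011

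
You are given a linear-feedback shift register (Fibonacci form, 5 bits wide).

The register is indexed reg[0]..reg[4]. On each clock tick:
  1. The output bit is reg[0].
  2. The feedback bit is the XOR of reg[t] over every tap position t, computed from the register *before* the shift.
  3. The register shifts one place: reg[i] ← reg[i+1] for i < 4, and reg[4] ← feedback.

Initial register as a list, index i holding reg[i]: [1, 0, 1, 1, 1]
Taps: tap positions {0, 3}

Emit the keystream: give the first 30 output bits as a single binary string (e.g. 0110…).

101110110001111100110100100001

tick  register→output (feedback)
  0  10111→1 (0)
  1  01110→0 (1)
  2  11101→1 (1)
  3  11011→1 (0)
  4  10110→1 (0)
  5  01100→0 (0)
  6  11000→1 (1)
  7  10001→1 (1)
  8  00011→0 (1)
  9  00111→0 (1)
 10  01111→0 (1)
 11  11111→1 (0)
 12  11110→1 (0)
 13  11100→1 (1)
 14  11001→1 (1)
 15  10011→1 (0)
 16  00110→0 (1)
 17  01101→0 (0)
 18  11010→1 (0)
 19  10100→1 (1)
 20  01001→0 (0)
 21  10010→1 (0)
 22  00100→0 (0)
 23  01000→0 (0)
 24  10000→1 (1)
 25  00001→0 (0)
 26  00010→0 (1)
 27  00101→0 (0)
 28  01010→0 (1)
 29  10101→1 (1)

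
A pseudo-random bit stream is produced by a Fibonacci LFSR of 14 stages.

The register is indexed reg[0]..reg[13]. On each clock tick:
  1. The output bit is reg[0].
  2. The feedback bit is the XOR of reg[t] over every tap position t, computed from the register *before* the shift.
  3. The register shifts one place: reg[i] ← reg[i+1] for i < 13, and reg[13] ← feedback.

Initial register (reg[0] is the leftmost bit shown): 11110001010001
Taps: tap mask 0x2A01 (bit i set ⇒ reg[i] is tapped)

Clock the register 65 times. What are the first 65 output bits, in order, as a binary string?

11110001010001100010000000010011101100101111101110111110100011011

tick  register→output (feedback)
  0  11110001010001→1 (1)
  1  11100010100011→1 (0)
  2  11000101000110→1 (0)
  3  10001010001100→1 (0)
  4  00010100011000→0 (1)
  5  00101000110001→0 (0)
  6  01010001100010→0 (0)
  7  10100011000100→1 (0)
  8  01000110001000→0 (0)
  9  10001100010000→1 (0)
 10  00011000100000→0 (0)
 11  00110001000000→0 (0)
 12  01100010000000→0 (0)
 13  11000100000000→1 (1)
 14  10001000000001→1 (0)
 15  00010000000010→0 (0)
 16  00100000000100→0 (1)
 17  01000000001001→0 (1)
 18  10000000010011→1 (1)
 19  00000000100111→0 (0)
 20  00000001001110→0 (1)
 21  00000010011101→0 (1)
 22  00000100111011→0 (0)
 23  00001001110110→0 (0)
 24  00010011101100→0 (1)
 25  00100111011001→0 (0)
 26  01001110110010→0 (1)
 27  10011101100101→1 (1)
 28  00111011001011→0 (1)
 29  01110110010111→0 (1)
 30  11101100101111→1 (1)
 31  11011001011111→1 (0)
 32  10110010111110→1 (1)
 33  01100101111101→0 (1)
 34  11001011111011→1 (1)
 35  10010111110111→1 (0)
 36  00101111101110→0 (1)
 37  01011111011101→0 (1)
 38  10111110111011→1 (1)
 39  01111101110111→0 (1)
 40  11111011101111→1 (1)
 41  11110111011111→1 (0)
 42  11101110111110→1 (1)
 43  11011101111101→1 (0)
 44  10111011111010→1 (0)
 45  01110111110100→0 (0)
 46  11101111101000→1 (1)
 47  11011111010001→1 (1)
 48  10111110100011→1 (0)
 49  01111101000110→0 (1)
 50  11111010001101→1 (1)
 51  11110100011011→1 (1)
 52  11101000110111→1 (0)
 53  11010001101110→1 (0)
 54  10100011011100→1 (1)
 55  01000110111001→0 (0)
 56  10001101110010→1 (0)
 57  00011011100100→0 (1)
 58  00110111001001→0 (1)
 59  01101110010011→0 (0)
 60  11011100100110→1 (0)
 61  10111001001100→1 (0)
 62  01110010011000→0 (1)
 63  11100100110001→1 (1)
 64  11001001100011→1 (0)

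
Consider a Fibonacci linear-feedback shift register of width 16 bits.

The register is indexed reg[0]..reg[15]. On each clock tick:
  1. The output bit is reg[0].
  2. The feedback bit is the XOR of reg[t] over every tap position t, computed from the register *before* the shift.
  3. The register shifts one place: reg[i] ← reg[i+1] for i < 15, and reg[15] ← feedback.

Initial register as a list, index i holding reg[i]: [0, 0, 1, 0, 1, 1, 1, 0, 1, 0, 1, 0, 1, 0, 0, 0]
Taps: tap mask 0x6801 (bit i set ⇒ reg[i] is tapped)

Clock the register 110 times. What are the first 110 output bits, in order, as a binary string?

00101110101010000111110110010010001000001010100001110001010111101110001010110001000010011010000000001010001110

k : reg_k → out_k, fb_k
0: 0010111010101000 → 0, fb=0
1: 0101110101010000 → 0, fb=1
2: 1011101010100001 → 1, fb=1
3: 0111010101000011 → 0, fb=1
4: 1110101010000111 → 1, fb=1
5: 1101010100001111 → 1, fb=1
6: 1010101000011111 → 1, fb=0
7: 0101010000111110 → 0, fb=1
8: 1010100001111101 → 1, fb=1
9: 0101000011111011 → 0, fb=0
10: 1010000111110110 → 1, fb=0
11: 0100001111101100 → 0, fb=1
12: 1000011111011001 → 1, fb=0
13: 0000111110110010 → 0, fb=0
14: 0001111101100100 → 0, fb=1
15: 0011111011001001 → 0, fb=0
16: 0111110110010010 → 0, fb=0
17: 1111101100100100 → 1, fb=0
18: 1111011001001000 → 1, fb=1
19: 1110110010010001 → 1, fb=0
20: 1101100100100010 → 1, fb=0
21: 1011001001000100 → 1, fb=0
22: 0110010010001000 → 0, fb=0
23: 1100100100010000 → 1, fb=0
24: 1001001000100000 → 1, fb=1
25: 0010010001000001 → 0, fb=0
26: 0100100010000010 → 0, fb=1
27: 1001000100000101 → 1, fb=0
28: 0010001000001010 → 0, fb=1
29: 0100010000010101 → 0, fb=0
30: 1000100000101010 → 1, fb=0
31: 0001000001010100 → 0, fb=0
32: 0010000010101000 → 0, fb=0
33: 0100000101010000 → 0, fb=1
34: 1000001010100001 → 1, fb=1
35: 0000010101000011 → 0, fb=1
36: 0000101010000111 → 0, fb=0
37: 0001010100001110 → 0, fb=0
38: 0010101000011100 → 0, fb=0
39: 0101010000111000 → 0, fb=1
40: 1010100001110001 → 1, fb=0
41: 0101000011100010 → 0, fb=1
42: 1010000111000101 → 1, fb=0
43: 0100001110001010 → 0, fb=1
44: 1000011100010101 → 1, fb=1
45: 0000111000101011 → 0, fb=1
46: 0001110001010111 → 0, fb=1
47: 0011100010101111 → 0, fb=0
48: 0111000101011110 → 0, fb=1
49: 1110001010111101 → 1, fb=1
50: 1100010101111011 → 1, fb=1
51: 1000101011110111 → 1, fb=0
52: 0001010111101110 → 0, fb=0
53: 0010101111011100 → 0, fb=0
54: 0101011110111000 → 0, fb=1
55: 1010111101110001 → 1, fb=0
56: 0101111011100010 → 0, fb=1
57: 1011110111000101 → 1, fb=0
58: 0111101110001010 → 0, fb=1
59: 1111011100010101 → 1, fb=1
60: 1110111000101011 → 1, fb=0
61: 1101110001010110 → 1, fb=0
62: 1011100010101100 → 1, fb=0
63: 0111000101011000 → 0, fb=1
64: 1110001010110001 → 1, fb=0
65: 1100010101100010 → 1, fb=0
66: 1000101011000100 → 1, fb=0
67: 0001010110001000 → 0, fb=0
68: 0010101100010000 → 0, fb=1
69: 0101011000100001 → 0, fb=0
70: 1010110001000010 → 1, fb=0
71: 0101100010000100 → 0, fb=1
72: 1011000100001001 → 1, fb=1
73: 0110001000010011 → 0, fb=0
74: 1100010000100110 → 1, fb=1
75: 1000100001001101 → 1, fb=0
76: 0001000010011010 → 0, fb=0
77: 0010000100110100 → 0, fb=0
78: 0100001001101000 → 0, fb=0
79: 1000010011010000 → 1, fb=0
80: 0000100110100000 → 0, fb=0
81: 0001001101000000 → 0, fb=0
82: 0010011010000000 → 0, fb=0
83: 0100110100000000 → 0, fb=0
84: 1001101000000000 → 1, fb=1
85: 0011010000000001 → 0, fb=0
86: 0110100000000010 → 0, fb=1
87: 1101000000000101 → 1, fb=0
88: 1010000000001010 → 1, fb=0
89: 0100000000010100 → 0, fb=0
90: 1000000000101000 → 1, fb=1
91: 0000000001010001 → 0, fb=1
92: 0000000010100011 → 0, fb=1
93: 0000000101000111 → 0, fb=0
94: 0000001010001110 → 0, fb=0
95: 0000010100011100 → 0, fb=0
96: 0000101000111000 → 0, fb=1
97: 0001010001110001 → 0, fb=1
98: 0010100011100011 → 0, fb=1
99: 0101000111000111 → 0, fb=0
100: 1010001110001110 → 1, fb=1
101: 0100011100011101 → 0, fb=0
102: 1000111000111010 → 1, fb=1
103: 0001110001110101 → 0, fb=0
104: 0011100011101010 → 0, fb=1
105: 0111000111010101 → 0, fb=0
106: 1110001110101010 → 1, fb=0
107: 1100011101010100 → 1, fb=1
108: 1000111010101001 → 1, fb=1
109: 0001110101010011 → 0, fb=0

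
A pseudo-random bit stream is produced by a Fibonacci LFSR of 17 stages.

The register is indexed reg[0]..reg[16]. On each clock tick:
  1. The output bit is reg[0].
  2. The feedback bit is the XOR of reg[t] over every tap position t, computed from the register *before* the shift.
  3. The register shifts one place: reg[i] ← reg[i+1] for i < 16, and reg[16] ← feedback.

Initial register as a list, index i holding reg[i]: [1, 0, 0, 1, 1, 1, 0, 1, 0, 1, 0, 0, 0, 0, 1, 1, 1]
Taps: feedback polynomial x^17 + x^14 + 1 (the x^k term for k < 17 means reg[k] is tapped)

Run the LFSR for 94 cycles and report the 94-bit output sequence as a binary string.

k : reg_k → out_k, fb_k
0: 10011101010000111 → 1, fb=0
1: 00111010100001110 → 0, fb=1
2: 01110101000011101 → 0, fb=1
3: 11101010000111011 → 1, fb=1
4: 11010100001110111 → 1, fb=0
5: 10101000011101110 → 1, fb=0
6: 01010000111011100 → 0, fb=1
7: 10100001110111001 → 1, fb=1
8: 01000011101110011 → 0, fb=0
9: 10000111011100110 → 1, fb=0
10: 00001110111001100 → 0, fb=1
11: 00011101110011001 → 0, fb=0
12: 00111011100110010 → 0, fb=0
13: 01110111001100100 → 0, fb=1
14: 11101110011001001 → 1, fb=1
15: 11011100110010011 → 1, fb=1
16: 10111001100100111 → 1, fb=0
17: 01110011001001110 → 0, fb=1
18: 11100110010011101 → 1, fb=0
19: 11001100100111010 → 1, fb=1
20: 10011001001110101 → 1, fb=0
21: 00110010011101010 → 0, fb=0
22: 01100100111010100 → 0, fb=1
23: 11001001110101001 → 1, fb=1
24: 10010011101010011 → 1, fb=1
25: 00100111010100111 → 0, fb=1
26: 01001110101001111 → 0, fb=1
27: 10011101010011111 → 1, fb=0
28: 00111010100111110 → 0, fb=1
29: 01110101001111101 → 0, fb=1
30: 11101010011111011 → 1, fb=1
31: 11010100111110111 → 1, fb=0
32: 10101001111101110 → 1, fb=0
33: 01010011111011100 → 0, fb=1
34: 10100111110111001 → 1, fb=1
35: 01001111101110011 → 0, fb=0
36: 10011111011100110 → 1, fb=0
37: 00111110111001100 → 0, fb=1
38: 01111101110011001 → 0, fb=0
39: 11111011100110010 → 1, fb=1
40: 11110111001100101 → 1, fb=0
41: 11101110011001010 → 1, fb=1
42: 11011100110010101 → 1, fb=0
43: 10111001100101010 → 1, fb=1
44: 01110011001010101 → 0, fb=1
45: 11100110010101011 → 1, fb=1
46: 11001100101010111 → 1, fb=0
47: 10011001010101110 → 1, fb=0
48: 00110010101011100 → 0, fb=1
49: 01100101010111001 → 0, fb=0
50: 11001010101110010 → 1, fb=1
51: 10010101011100101 → 1, fb=0
52: 00101010111001010 → 0, fb=0
53: 01010101110010100 → 0, fb=1
54: 10101011100101001 → 1, fb=1
55: 01010111001010011 → 0, fb=0
56: 10101110010100110 → 1, fb=0
57: 01011100101001100 → 0, fb=1
58: 10111001010011001 → 1, fb=1
59: 01110010100110011 → 0, fb=0
60: 11100101001100110 → 1, fb=0
61: 11001010011001100 → 1, fb=0
62: 10010100110011000 → 1, fb=1
63: 00101001100110001 → 0, fb=0
64: 01010011001100010 → 0, fb=0
65: 10100110011000100 → 1, fb=0
66: 01001100110001000 → 0, fb=0
67: 10011001100010000 → 1, fb=1
68: 00110011000100001 → 0, fb=0
69: 01100110001000010 → 0, fb=0
70: 11001100010000100 → 1, fb=0
71: 10011000100001000 → 1, fb=1
72: 00110001000010001 → 0, fb=0
73: 01100010000100010 → 0, fb=0
74: 11000100001000100 → 1, fb=0
75: 10001000010001000 → 1, fb=1
76: 00010000100010001 → 0, fb=0
77: 00100001000100010 → 0, fb=0
78: 01000010001000100 → 0, fb=1
79: 10000100010001001 → 1, fb=1
80: 00001000100010011 → 0, fb=0
81: 00010001000100110 → 0, fb=1
82: 00100010001001101 → 0, fb=1
83: 01000100010011011 → 0, fb=0
84: 10001000100110110 → 1, fb=0
85: 00010001001101100 → 0, fb=1
86: 00100010011011001 → 0, fb=0
87: 01000100110110010 → 0, fb=0
88: 10001001101100100 → 1, fb=0
89: 00010011011001000 → 0, fb=0
90: 00100110110010000 → 0, fb=0
91: 01001101100100000 → 0, fb=0
92: 10011011001000000 → 1, fb=1
93: 00110110010000001 → 0, fb=0

1001110101000011101110011001001110101001111101110011001010101110010100110011000100001000100010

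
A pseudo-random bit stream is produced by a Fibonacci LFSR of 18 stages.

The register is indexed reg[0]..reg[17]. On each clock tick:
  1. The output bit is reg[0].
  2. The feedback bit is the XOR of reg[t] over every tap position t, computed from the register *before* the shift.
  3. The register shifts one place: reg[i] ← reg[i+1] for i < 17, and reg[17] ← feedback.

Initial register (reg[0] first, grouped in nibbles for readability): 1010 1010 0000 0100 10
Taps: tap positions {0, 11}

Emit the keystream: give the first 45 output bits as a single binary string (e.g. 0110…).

k : reg_k → out_k, fb_k
0: 101010100000010010 → 1, fb=1
1: 010101000000100101 → 0, fb=0
2: 101010000001001010 → 1, fb=0
3: 010100000010010100 → 0, fb=0
4: 101000000100101000 → 1, fb=1
5: 010000001001010001 → 0, fb=1
6: 100000010010100011 → 1, fb=1
7: 000000100101000111 → 0, fb=1
8: 000001001010001111 → 0, fb=0
9: 000010010100011110 → 0, fb=0
10: 000100101000111100 → 0, fb=0
11: 001001010001111000 → 0, fb=1
12: 010010100011110001 → 0, fb=1
13: 100101000111100011 → 1, fb=0
14: 001010001111000110 → 0, fb=1
15: 010100011110001101 → 0, fb=0
16: 101000111100011010 → 1, fb=1
17: 010001111000110101 → 0, fb=0
18: 100011110001101010 → 1, fb=0
19: 000111100011010100 → 0, fb=1
20: 001111000110101001 → 0, fb=0
21: 011110001101010010 → 0, fb=1
22: 111100011010100101 → 1, fb=1
23: 111000110101001011 → 1, fb=0
24: 110001101010010110 → 1, fb=1
25: 100011010100101101 → 1, fb=1
26: 000110101001011011 → 0, fb=1
27: 001101010010110111 → 0, fb=0
28: 011010100101101110 → 0, fb=1
29: 110101001011011101 → 1, fb=0
30: 101010010110111010 → 1, fb=1
31: 010100101101110101 → 0, fb=1
32: 101001011011101011 → 1, fb=0
33: 010010110111010110 → 0, fb=1
34: 100101101110101101 → 1, fb=1
35: 001011011101011011 → 0, fb=1
36: 010110111010110111 → 0, fb=0
37: 101101110101101110 → 1, fb=0
38: 011011101011011100 → 0, fb=1
39: 110111010110111001 → 1, fb=1
40: 101110101101110011 → 1, fb=0
41: 011101011011100110 → 0, fb=1
42: 111010110111001101 → 1, fb=0
43: 110101101110011010 → 1, fb=1
44: 101011011100110101 → 1, fb=1

101010100000010010100011110001101010010110111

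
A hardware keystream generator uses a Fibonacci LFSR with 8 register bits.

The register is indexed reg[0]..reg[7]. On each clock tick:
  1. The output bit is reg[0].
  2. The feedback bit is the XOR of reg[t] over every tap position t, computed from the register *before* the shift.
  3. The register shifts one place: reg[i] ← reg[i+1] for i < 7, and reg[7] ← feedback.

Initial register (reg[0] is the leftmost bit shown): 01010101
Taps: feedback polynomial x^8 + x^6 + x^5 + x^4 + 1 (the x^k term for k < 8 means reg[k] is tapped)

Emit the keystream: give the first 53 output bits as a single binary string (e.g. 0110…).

tick  register→output (feedback)
  0  01010101→0 (1)
  1  10101011→1 (1)
  2  01010111→0 (0)
  3  10101110→1 (0)
  4  01011100→0 (0)
  5  10111000→1 (0)
  6  01110000→0 (0)
  7  11100000→1 (1)
  8  11000001→1 (1)
  9  10000011→1 (0)
 10  00000110→0 (0)
 11  00001100→0 (0)
 12  00011000→0 (1)
 13  00110001→0 (0)
 14  01100010→0 (1)
 15  11000101→1 (0)
 16  10001010→1 (1)
 17  00010101→0 (1)
 18  00101011→0 (0)
 19  01010110→0 (0)
 20  10101100→1 (1)
 21  01011001→0 (1)
 22  10110011→1 (0)
 23  01100110→0 (0)
 24  11001100→1 (1)
 25  10011001→1 (0)
 26  00110010→0 (1)
 27  01100101→0 (1)
 28  11001011→1 (1)
 29  10010111→1 (1)
 30  00101111→0 (1)
 31  01011111→0 (1)
 32  10111111→1 (0)
 33  01111110→0 (1)
 34  11111101→1 (1)
 35  11111011→1 (1)
 36  11110111→1 (1)
 37  11101111→1 (0)
 38  11011110→1 (0)
 39  10111100→1 (1)
 40  01111001→0 (1)
 41  11110011→1 (0)
 42  11100110→1 (1)
 43  11001101→1 (1)
 44  10011011→1 (1)
 45  00110111→0 (0)
 46  01101110→0 (1)
 47  11011101→1 (1)
 48  10111011→1 (1)
 49  01110111→0 (0)
 50  11101110→1 (0)
 51  11011100→1 (1)
 52  10111001→1 (0)

01010101110000011000101011001100101111110111100110111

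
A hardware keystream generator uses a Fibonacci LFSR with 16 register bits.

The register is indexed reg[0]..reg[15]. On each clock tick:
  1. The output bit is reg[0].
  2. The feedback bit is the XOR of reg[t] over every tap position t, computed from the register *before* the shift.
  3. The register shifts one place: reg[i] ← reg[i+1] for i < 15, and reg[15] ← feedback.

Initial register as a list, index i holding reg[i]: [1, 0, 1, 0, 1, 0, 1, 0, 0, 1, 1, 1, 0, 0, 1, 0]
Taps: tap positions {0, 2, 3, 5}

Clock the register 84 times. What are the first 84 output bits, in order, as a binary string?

101010100111001000011110011010010101100110101101110001111100110000011111000111110111

k : reg_k → out_k, fb_k
0: 1010101001110010 → 1, fb=0
1: 0101010011100100 → 0, fb=0
2: 1010100111001000 → 1, fb=0
3: 0101001110010000 → 0, fb=1
4: 1010011100100001 → 1, fb=1
5: 0100111001000011 → 0, fb=1
6: 1001110010000111 → 1, fb=1
7: 0011100100001111 → 0, fb=0
8: 0111001000011110 → 0, fb=0
9: 1110010000111100 → 1, fb=1
10: 1100100001111001 → 1, fb=1
11: 1001000011110011 → 1, fb=0
12: 0010000111100110 → 0, fb=1
13: 0100001111001101 → 0, fb=0
14: 1000011110011010 → 1, fb=0
15: 0000111100110100 → 0, fb=1
16: 0001111001101001 → 0, fb=0
17: 0011110011010010 → 0, fb=1
18: 0111100110100101 → 0, fb=0
19: 1111001101001010 → 1, fb=1
20: 1110011010010101 → 1, fb=1
21: 1100110100101011 → 1, fb=0
22: 1001101001010110 → 1, fb=0
23: 0011010010101100 → 0, fb=1
24: 0110100101011001 → 0, fb=1
25: 1101001010110011 → 1, fb=0
26: 1010010101100110 → 1, fb=1
27: 0100101011001101 → 0, fb=0
28: 1001010110011010 → 1, fb=1
29: 0010101100110101 → 0, fb=1
30: 0101011001101011 → 0, fb=0
31: 1010110011010110 → 1, fb=1
32: 0101100110101101 → 0, fb=1
33: 1011001101011011 → 1, fb=1
34: 0110011010110111 → 0, fb=0
35: 1100110101101110 → 1, fb=0
36: 1001101011011100 → 1, fb=0
37: 0011010110111000 → 0, fb=1
38: 0110101101110001 → 0, fb=1
39: 1101011011100011 → 1, fb=1
40: 1010110111000111 → 1, fb=1
41: 0101101110001111 → 0, fb=1
42: 1011011100011111 → 1, fb=0
43: 0110111000111110 → 0, fb=0
44: 1101110001111100 → 1, fb=1
45: 1011100011111001 → 1, fb=1
46: 0111000111110011 → 0, fb=0
47: 1110001111100110 → 1, fb=0
48: 1100011111001100 → 1, fb=0
49: 1000111110011000 → 1, fb=0
50: 0001111100110000 → 0, fb=0
51: 0011111001100000 → 0, fb=1
52: 0111110011000001 → 0, fb=1
53: 1111100110000011 → 1, fb=1
54: 1111001100000111 → 1, fb=1
55: 1110011000001111 → 1, fb=1
56: 1100110000011111 → 1, fb=0
57: 1001100000111110 → 1, fb=0
58: 0011000001111100 → 0, fb=0
59: 0110000011111000 → 0, fb=1
60: 1100000111110001 → 1, fb=1
61: 1000001111100011 → 1, fb=1
62: 0000011111000111 → 0, fb=1
63: 0000111110001111 → 0, fb=1
64: 0001111100011111 → 0, fb=0
65: 0011111000111110 → 0, fb=1
66: 0111110001111101 → 0, fb=1
67: 1111100011111011 → 1, fb=1
68: 1111000111110111 → 1, fb=1
69: 1110001111101111 → 1, fb=0
70: 1100011111011110 → 1, fb=0
71: 1000111110111100 → 1, fb=0
72: 0001111101111000 → 0, fb=0
73: 0011111011110000 → 0, fb=1
74: 0111110111100001 → 0, fb=1
75: 1111101111000011 → 1, fb=1
76: 1111011110000111 → 1, fb=0
77: 1110111100001110 → 1, fb=1
78: 1101111000011101 → 1, fb=1
79: 1011110000111011 → 1, fb=0
80: 0111100001110110 → 0, fb=0
81: 1111000011101100 → 1, fb=1
82: 1110000111011001 → 1, fb=0
83: 1100001110110010 → 1, fb=1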